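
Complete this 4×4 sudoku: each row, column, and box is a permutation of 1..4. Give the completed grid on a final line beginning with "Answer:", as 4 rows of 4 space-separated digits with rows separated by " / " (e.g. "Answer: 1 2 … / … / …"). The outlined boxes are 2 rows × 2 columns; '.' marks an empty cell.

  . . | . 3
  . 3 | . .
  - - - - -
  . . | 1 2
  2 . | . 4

Step 1. [r1c2∈{1,2,4}] col 2 places 2 nowhere but r1c2 ⇒ r1c2=2.
Step 2. [r1c3∈{4}] r1c3 is down to just 4. So r1c3=4.
Step 3. [r2c1∈{1,4}] across row 2, 4 lands solely at r2c1. So r2c1=4.
Step 4. [r4c3∈{3}] r4c3's peers cover all but 3. So r4c3=3.
Step 5. [r4c2∈{1}] nothing but 1 survives at r4c2, so r4c2=1.
Step 6. [r2c3∈{2}] nothing but 2 survives at r2c3. So r2c3=2.
Step 7. [r2c4∈{1}] nothing but 1 survives at r2c4, so r2c4=1.
Step 8. [r1c1∈{1}] only 1 remains possible at r1c1 ⇒ r1c1=1.
Step 9. [r3c2∈{4}] r3c2 is down to just 4, so r3c2=4.
Step 10. [r3c1∈{3}] r3c1's peers cover all but 3. So r3c1=3.

Answer: 1 2 4 3 / 4 3 2 1 / 3 4 1 2 / 2 1 3 4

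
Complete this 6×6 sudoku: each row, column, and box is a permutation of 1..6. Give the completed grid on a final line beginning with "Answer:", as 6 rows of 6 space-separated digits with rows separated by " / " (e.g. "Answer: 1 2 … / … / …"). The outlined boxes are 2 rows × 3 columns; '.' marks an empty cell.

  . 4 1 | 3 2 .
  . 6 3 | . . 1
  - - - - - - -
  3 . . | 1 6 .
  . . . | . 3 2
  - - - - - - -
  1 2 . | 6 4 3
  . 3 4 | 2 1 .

Step 1. [r3c2∈{5}] nothing but 5 survives at r3c2, so r3c2=5.
Step 2. [r1c1∈{5}] r1c1 has the single candidate 5, so r1c1=5.
Step 3. [r4c4∈{4,5}] row 4 places 5 nowhere but r4c4. So r4c4=5.
Step 4. [r6c1∈{6}] r6c1 is down to just 6 ⇒ r6c1=6.
Step 5. [r4c1∈{4}] r4c1's peers cover all but 4, so r4c1=4.
Step 6. [r2c4∈{4}] only 4 remains possible at r2c4, so r2c4=4.
Step 7. [r2c5∈{5}] nothing but 5 survives at r2c5 ⇒ r2c5=5.
Step 8. [r2c1∈{2}] r2c1 is down to just 2, so r2c1=2.
Step 9. [r6c6∈{5}] nothing but 5 survives at r6c6, so r6c6=5.
Step 10. [r1c6∈{6}] r1c6 has the single candidate 6 ⇒ r1c6=6.
Step 11. [r3c3∈{2}] r3c3's peers cover all but 2 ⇒ r3c3=2.
Step 12. [r3c6∈{4}] only 4 remains possible at r3c6, so r3c6=4.
Step 13. [r4c3∈{6}] only 6 remains possible at r4c3. So r4c3=6.
Step 14. [r4c2∈{1}] nothing but 1 survives at r4c2. So r4c2=1.
Step 15. [r5c3∈{5}] r5c3's peers cover all but 5, so r5c3=5.

Answer: 5 4 1 3 2 6 / 2 6 3 4 5 1 / 3 5 2 1 6 4 / 4 1 6 5 3 2 / 1 2 5 6 4 3 / 6 3 4 2 1 5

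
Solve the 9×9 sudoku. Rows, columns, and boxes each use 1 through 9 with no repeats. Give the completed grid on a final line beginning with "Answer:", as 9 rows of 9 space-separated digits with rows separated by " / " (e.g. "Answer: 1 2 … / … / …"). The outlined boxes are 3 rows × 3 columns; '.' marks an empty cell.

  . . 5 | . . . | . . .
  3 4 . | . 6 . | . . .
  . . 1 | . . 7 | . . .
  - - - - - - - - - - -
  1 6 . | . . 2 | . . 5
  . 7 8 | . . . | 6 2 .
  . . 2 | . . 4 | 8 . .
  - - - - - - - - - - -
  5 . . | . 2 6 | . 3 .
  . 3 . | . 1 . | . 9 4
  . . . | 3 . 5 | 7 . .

Step 1. [r6c1∈{9}] nothing but 9 survives at r6c1. So r6c1=9.
Step 2. [r8c6∈{8}] r8c6 is down to just 8, so r8c6=8.
Step 3. [r7c7∈{1}] r7c7's peers cover all but 1, so r7c7=1.
Step 4. [r7c9∈{8}] nothing but 8 survives at r7c9, so r7c9=8.
Step 5. [r7c2∈{9}] nothing but 9 survives at r7c2 ⇒ r7c2=9.
Step 6. [r2c3∈{7,9}] r2c3 is the only open cell in col 3 admitting 9. So r2c3=9.
Step 7. [r2c6∈{1}] nothing but 1 survives at r2c6 ⇒ r2c6=1.
Step 8. [r1c1∈{2,6,7,8}] in box 1, 7 fits only at r1c1, so r1c1=7.
Step 9. [r3c1∈{2,6,8}] r3c1 is the only open cell in box 1 admitting 6 ⇒ r3c1=6.
Step 10. [r9c5∈{4,9}] r9c5 is the only open cell in row 9 admitting 9 ⇒ r9c5=9.
Step 11. [r8c4∈{7}] r8c4 has the single candidate 7, so r8c4=7.
Step 12. [r8c1∈{2}] nothing but 2 survives at r8c1. So r8c1=2.
Step 13. [r9c9∈{2,6}] row 9 places 2 nowhere but r9c9 ⇒ r9c9=2.
Step 14. [r1c9∈{1,3,6,9}] in col 9, 6 fits only at r1c9. So r1c9=6.
Step 15. [r1c8∈{1,4,8}] row 1 places 1 nowhere but r1c8. So r1c8=1.
Step 16. [r6c8∈{7}] r6c8 has the single candidate 7, so r6c8=7.
Step 17. [r4c3∈{3,4}] col 3 places 3 nowhere but r4c3 ⇒ r4c3=3.
Step 18. [r7c4∈{4}] r7c4 has the single candidate 4. So r7c4=4.
Step 19. [r8c7∈{5}] r8c7's peers cover all but 5. So r8c7=5.
Step 20. [r2c7∈{2}] r2c7's peers cover all but 2 ⇒ r2c7=2.
Step 21. [r4c8∈{4}] only 4 remains possible at r4c8. So r4c8=4.
Step 22. [r4c7∈{9}] r4c7 has the single candidate 9, so r4c7=9.
Step 23. [r4c4∈{8}] nothing but 8 survives at r4c4, so r4c4=8.
Step 24. [r2c4∈{5}] nothing but 5 survives at r2c4. So r2c4=5.
Step 25. [r3c9∈{3,9}] col 9 places 9 nowhere but r3c9, so r3c9=9.
Step 26. [r9c3∈{4,6}] r9c3 is the only open cell in col 3 admitting 4 ⇒ r9c3=4.
Step 27. [r5c5∈{3,5}] in row 5, 5 fits only at r5c5. So r5c5=5.
Step 28. [r6c5∈{3}] r6c5 is down to just 3 ⇒ r6c5=3.
Step 29. [r3c4∈{2}] r3c4 is down to just 2. So r3c4=2.
Step 30. [r3c2∈{8}] nothing but 8 survives at r3c2. So r3c2=8.
Step 31. [r1c4∈{9}] nothing but 9 survives at r1c4 ⇒ r1c4=9.
Step 32. [r6c9∈{1}] r6c9 has the single candidate 1 ⇒ r6c9=1.
Step 33. [r3c5∈{4}] nothing but 4 survives at r3c5, so r3c5=4.
Step 34. [r1c6∈{3}] only 3 remains possible at r1c6, so r1c6=3.
Step 35. [r4c5∈{7}] r4c5 is down to just 7, so r4c5=7.
Step 36. [r1c2∈{2}] only 2 remains possible at r1c2. So r1c2=2.
Step 37. [r9c2∈{1}] only 1 remains possible at r9c2 ⇒ r9c2=1.
Step 38. [r5c1∈{4}] nothing but 4 survives at r5c1. So r5c1=4.
Step 39. [r6c4∈{6}] r6c4's peers cover all but 6, so r6c4=6.
Step 40. [r3c8∈{5}] nothing but 5 survives at r3c8, so r3c8=5.
Step 41. [r2c8∈{8}] r2c8 is down to just 8, so r2c8=8.
Step 42. [r9c1∈{8}] nothing but 8 survives at r9c1 ⇒ r9c1=8.
Step 43. [r7c3∈{7}] nothing but 7 survives at r7c3. So r7c3=7.
Step 44. [r5c6∈{9}] only 9 remains possible at r5c6 ⇒ r5c6=9.
Step 45. [r5c4∈{1}] nothing but 1 survives at r5c4, so r5c4=1.
Step 46. [r6c2∈{5}] r6c2's peers cover all but 5 ⇒ r6c2=5.
Step 47. [r9c8∈{6}] r9c8 is down to just 6 ⇒ r9c8=6.
Step 48. [r2c9∈{7}] r2c9 has the single candidate 7 ⇒ r2c9=7.
Step 49. [r1c7∈{4}] r1c7 is down to just 4. So r1c7=4.
Step 50. [r5c9∈{3}] r5c9's peers cover all but 3, so r5c9=3.
Step 51. [r1c5∈{8}] r1c5's peers cover all but 8 ⇒ r1c5=8.
Step 52. [r8c3∈{6}] nothing but 6 survives at r8c3 ⇒ r8c3=6.
Step 53. [r3c7∈{3}] nothing but 3 survives at r3c7 ⇒ r3c7=3.

Answer: 7 2 5 9 8 3 4 1 6 / 3 4 9 5 6 1 2 8 7 / 6 8 1 2 4 7 3 5 9 / 1 6 3 8 7 2 9 4 5 / 4 7 8 1 5 9 6 2 3 / 9 5 2 6 3 4 8 7 1 / 5 9 7 4 2 6 1 3 8 / 2 3 6 7 1 8 5 9 4 / 8 1 4 3 9 5 7 6 2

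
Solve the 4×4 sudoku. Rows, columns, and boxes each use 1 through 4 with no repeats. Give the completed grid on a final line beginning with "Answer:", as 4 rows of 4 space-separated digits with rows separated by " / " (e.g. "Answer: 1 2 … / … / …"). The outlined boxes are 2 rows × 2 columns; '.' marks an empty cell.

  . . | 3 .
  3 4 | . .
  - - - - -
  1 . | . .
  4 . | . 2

Step 1. [r1c4∈{1,4}] 4 has one home in row 1: r1c4 ⇒ r1c4=4.
Step 2. [r3c2∈{2,3}] row 3 places 2 nowhere but r3c2, so r3c2=2.
Step 3. [r2c4∈{1}] r2c4's peers cover all but 1 ⇒ r2c4=1.
Step 4. [r3c3∈{4}] r3c3 is down to just 4 ⇒ r3c3=4.
Step 5. [r3c4∈{3}] r3c4 has the single candidate 3. So r3c4=3.
Step 6. [r2c3∈{2}] only 2 remains possible at r2c3, so r2c3=2.
Step 7. [r4c2∈{3}] r4c2 is down to just 3, so r4c2=3.
Step 8. [r1c1∈{2}] nothing but 2 survives at r1c1 ⇒ r1c1=2.
Step 9. [r1c2∈{1}] r1c2 has the single candidate 1 ⇒ r1c2=1.
Step 10. [r4c3∈{1}] nothing but 1 survives at r4c3 ⇒ r4c3=1.

Answer: 2 1 3 4 / 3 4 2 1 / 1 2 4 3 / 4 3 1 2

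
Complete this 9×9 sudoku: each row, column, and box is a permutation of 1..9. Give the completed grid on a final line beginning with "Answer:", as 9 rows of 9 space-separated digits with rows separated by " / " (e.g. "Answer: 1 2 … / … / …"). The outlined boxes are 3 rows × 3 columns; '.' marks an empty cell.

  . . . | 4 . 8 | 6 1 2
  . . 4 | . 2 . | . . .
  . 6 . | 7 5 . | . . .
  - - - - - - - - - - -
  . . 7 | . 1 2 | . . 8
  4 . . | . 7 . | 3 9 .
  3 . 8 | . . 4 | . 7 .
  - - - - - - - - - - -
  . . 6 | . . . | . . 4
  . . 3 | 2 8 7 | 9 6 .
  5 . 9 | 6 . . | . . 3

Step 1. [r8c1∈{1}] r8c1 is down to just 1. So r8c1=1.
Step 2. [r2c9∈{5,7,9}] across col 9, 7 lands solely at r2c9. So r2c9=7.
Step 3. [r9c6∈{1}] only 1 remains possible at r9c6 ⇒ r9c6=1.
Step 4. [r6c7∈{1,2,5}] across box 6, 2 lands solely at r6c7. So r6c7=2.
Step 5. [r8c9∈{5}] r8c9 has the single candidate 5, so r8c9=5.
Step 6. [r4c4∈{3,5,9}] row 4 places 3 nowhere but r4c4 ⇒ r4c4=3.
Step 7. [r2c6∈{3,6,9}] r2c6 is the only open cell in row 2 admitting 6. So r2c6=6.
Step 8. [r5c6∈{5}] r5c6 has the single candidate 5. So r5c6=5.
Step 9. [r6c2∈{1,5,9}] 5 has one home in row 6: r6c2 ⇒ r6c2=5.
Step 10. [r6c4∈{9}] r6c4's peers cover all but 9, so r6c4=9.
Step 11. [r4c2∈{9}] nothing but 9 survives at r4c2. So r4c2=9.
Step 12. [r2c1∈{8,9}] across row 2, 9 lands solely at r2c1, so r2c1=9.
Step 13. [r1c5∈{3,9}] row 1 places 9 nowhere but r1c5, so r1c5=9.
Step 14. [r3c3∈{1,2}] row 3 places 1 nowhere but r3c3. So r3c3=1.
Step 15. [r1c1∈{7}] nothing but 7 survives at r1c1 ⇒ r1c1=7.
Step 16. [r5c9∈{1,6}] r5c9 is the only open cell in row 5 admitting 6 ⇒ r5c9=6.
Step 17. [r3c6∈{3}] r3c6 has the single candidate 3, so r3c6=3.
Step 18. [r2c8∈{3,5,8}] across col 8, 3 lands solely at r2c8, so r2c8=3.
Step 19. [r2c2∈{8}] only 8 remains possible at r2c2. So r2c2=8.
Step 20. [r7c1∈{2,8}] col 1 places 8 nowhere but r7c1, so r7c1=8.
Step 21. [r7c8∈{2}] only 2 remains possible at r7c8, so r7c8=2.
Step 22. [r9c2∈{2,4,7}] across row 9, 2 lands solely at r9c2 ⇒ r9c2=2.
Step 23. [r9c8∈{8}] r9c8's peers cover all but 8. So r9c8=8.
Step 24. [r4c8∈{4,5}] across col 8, 5 lands solely at r4c8. So r4c8=5.
Step 25. [r7c2∈{7}] r7c2 has the single candidate 7 ⇒ r7c2=7.
Step 26. [r3c7∈{4,8}] across row 3, 8 lands solely at r3c7. So r3c7=8.
Step 27. [r1c3∈{5}] r1c3's peers cover all but 5 ⇒ r1c3=5.
Step 28. [r9c7∈{7}] r9c7's peers cover all but 7 ⇒ r9c7=7.
Step 29. [r7c6∈{9}] r7c6 is down to just 9 ⇒ r7c6=9.
Step 30. [r7c5∈{3}] r7c5's peers cover all but 3, so r7c5=3.
Step 31. [r5c2∈{1}] only 1 remains possible at r5c2 ⇒ r5c2=1.
Step 32. [r4c1∈{6}] r4c1 has the single candidate 6 ⇒ r4c1=6.
Step 33. [r3c9∈{9}] r3c9's peers cover all but 9, so r3c9=9.
Step 34. [r3c8∈{4}] r3c8 is down to just 4 ⇒ r3c8=4.
Step 35. [r3c1∈{2}] r3c1's peers cover all but 2, so r3c1=2.
Step 36. [r1c2∈{3}] only 3 remains possible at r1c2, so r1c2=3.
Step 37. [r7c4∈{5}] r7c4 is down to just 5. So r7c4=5.
Step 38. [r5c4∈{8}] r5c4's peers cover all but 8. So r5c4=8.
Step 39. [r2c4∈{1}] r2c4's peers cover all but 1, so r2c4=1.
Step 40. [r2c7∈{5}] r2c7 has the single candidate 5 ⇒ r2c7=5.
Step 41. [r6c5∈{6}] nothing but 6 survives at r6c5, so r6c5=6.
Step 42. [r8c2∈{4}] r8c2 has the single candidate 4. So r8c2=4.
Step 43. [r7c7∈{1}] r7c7 is down to just 1 ⇒ r7c7=1.
Step 44. [r4c7∈{4}] nothing but 4 survives at r4c7. So r4c7=4.
Step 45. [r6c9∈{1}] nothing but 1 survives at r6c9, so r6c9=1.
Step 46. [r5c3∈{2}] r5c3's peers cover all but 2 ⇒ r5c3=2.
Step 47. [r9c5∈{4}] r9c5 is down to just 4. So r9c5=4.

Answer: 7 3 5 4 9 8 6 1 2 / 9 8 4 1 2 6 5 3 7 / 2 6 1 7 5 3 8 4 9 / 6 9 7 3 1 2 4 5 8 / 4 1 2 8 7 5 3 9 6 / 3 5 8 9 6 4 2 7 1 / 8 7 6 5 3 9 1 2 4 / 1 4 3 2 8 7 9 6 5 / 5 2 9 6 4 1 7 8 3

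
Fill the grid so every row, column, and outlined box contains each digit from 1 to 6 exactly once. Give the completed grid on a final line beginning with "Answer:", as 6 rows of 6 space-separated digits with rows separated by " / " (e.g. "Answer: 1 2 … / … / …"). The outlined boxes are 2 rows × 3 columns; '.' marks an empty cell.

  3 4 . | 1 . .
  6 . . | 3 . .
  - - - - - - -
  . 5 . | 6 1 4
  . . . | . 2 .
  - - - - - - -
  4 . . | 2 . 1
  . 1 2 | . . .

Step 1. [r4c6∈{3,5}] box 4 places 3 nowhere but r4c6. So r4c6=3.
Step 2. [r6c5∈{3,4,5,6}] row 6 places 3 nowhere but r6c5 ⇒ r6c5=3.
Step 3. [r1c3∈{5}] r1c3 has the single candidate 5 ⇒ r1c3=5.
Step 4. [r5c5∈{5,6}] r5c5 is the only open cell in row 5 admitting 5. So r5c5=5.
Step 5. [r5c2∈{3,6}] across col 2, 3 lands solely at r5c2, so r5c2=3.
Step 6. [r4c3∈{1,4,6}] in row 4, 4 fits only at r4c3 ⇒ r4c3=4.
Step 7. [r1c6∈{2,6}] 2 has one home in row 1: r1c6 ⇒ r1c6=2.
Step 8. [r2c3∈{1}] only 1 remains possible at r2c3. So r2c3=1.
Step 9. [r6c6∈{6}] r6c6 is down to just 6. So r6c6=6.
Step 10. [r4c1∈{1}] nothing but 1 survives at r4c1 ⇒ r4c1=1.
Step 11. [r1c5∈{6}] only 6 remains possible at r1c5. So r1c5=6.
Step 12. [r4c2∈{6}] nothing but 6 survives at r4c2, so r4c2=6.
Step 13. [r2c5∈{4}] r2c5 is down to just 4, so r2c5=4.
Step 14. [r3c1∈{2}] nothing but 2 survives at r3c1, so r3c1=2.
Step 15. [r6c1∈{5}] r6c1 is down to just 5 ⇒ r6c1=5.
Step 16. [r6c4∈{4}] r6c4 has the single candidate 4 ⇒ r6c4=4.
Step 17. [r3c3∈{3}] only 3 remains possible at r3c3. So r3c3=3.
Step 18. [r2c6∈{5}] nothing but 5 survives at r2c6. So r2c6=5.
Step 19. [r4c4∈{5}] r4c4's peers cover all but 5. So r4c4=5.
Step 20. [r5c3∈{6}] r5c3 has the single candidate 6 ⇒ r5c3=6.
Step 21. [r2c2∈{2}] r2c2 has the single candidate 2 ⇒ r2c2=2.

Answer: 3 4 5 1 6 2 / 6 2 1 3 4 5 / 2 5 3 6 1 4 / 1 6 4 5 2 3 / 4 3 6 2 5 1 / 5 1 2 4 3 6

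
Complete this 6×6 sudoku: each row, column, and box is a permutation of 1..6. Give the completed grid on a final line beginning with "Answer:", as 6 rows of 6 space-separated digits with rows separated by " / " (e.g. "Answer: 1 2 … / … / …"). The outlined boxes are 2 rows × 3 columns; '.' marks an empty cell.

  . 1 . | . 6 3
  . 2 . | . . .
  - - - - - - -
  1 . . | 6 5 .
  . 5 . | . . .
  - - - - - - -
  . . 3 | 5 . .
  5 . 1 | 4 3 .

Step 1. [r6c6∈{2,6}] across row 6, 2 lands solely at r6c6 ⇒ r6c6=2.
Step 2. [r1c1∈{4}] r1c1's peers cover all but 4 ⇒ r1c1=4.
Step 3. [r3c6∈{4}] r3c6 has the single candidate 4, so r3c6=4.
Step 4. [r4c6∈{1}] r4c6 is down to just 1 ⇒ r4c6=1.
Step 5. [r4c5∈{2}] only 2 remains possible at r4c5, so r4c5=2.
Step 6. [r6c2∈{6}] r6c2 is down to just 6 ⇒ r6c2=6.
Step 7. [r2c1∈{3,6}] in row 2, 3 fits only at r2c1 ⇒ r2c1=3.
Step 8. [r2c3∈{5,6}] across row 2, 6 lands solely at r2c3 ⇒ r2c3=6.
Step 9. [r5c5∈{1}] r5c5 has the single candidate 1. So r5c5=1.
Step 10. [r3c2∈{3}] nothing but 3 survives at r3c2. So r3c2=3.
Step 11. [r5c2∈{4}] r5c2 has the single candidate 4, so r5c2=4.
Step 12. [r4c4∈{3}] r4c4's peers cover all but 3 ⇒ r4c4=3.
Step 13. [r2c6∈{5}] r2c6 has the single candidate 5. So r2c6=5.
Step 14. [r1c3∈{5}] r1c3's peers cover all but 5, so r1c3=5.
Step 15. [r4c3∈{4}] r4c3's peers cover all but 4, so r4c3=4.
Step 16. [r3c3∈{2}] nothing but 2 survives at r3c3 ⇒ r3c3=2.
Step 17. [r5c6∈{6}] r5c6 is down to just 6, so r5c6=6.
Step 18. [r1c4∈{2}] only 2 remains possible at r1c4. So r1c4=2.
Step 19. [r2c4∈{1}] only 1 remains possible at r2c4. So r2c4=1.
Step 20. [r2c5∈{4}] r2c5's peers cover all but 4, so r2c5=4.
Step 21. [r4c1∈{6}] r4c1 is down to just 6. So r4c1=6.
Step 22. [r5c1∈{2}] r5c1 has the single candidate 2 ⇒ r5c1=2.

Answer: 4 1 5 2 6 3 / 3 2 6 1 4 5 / 1 3 2 6 5 4 / 6 5 4 3 2 1 / 2 4 3 5 1 6 / 5 6 1 4 3 2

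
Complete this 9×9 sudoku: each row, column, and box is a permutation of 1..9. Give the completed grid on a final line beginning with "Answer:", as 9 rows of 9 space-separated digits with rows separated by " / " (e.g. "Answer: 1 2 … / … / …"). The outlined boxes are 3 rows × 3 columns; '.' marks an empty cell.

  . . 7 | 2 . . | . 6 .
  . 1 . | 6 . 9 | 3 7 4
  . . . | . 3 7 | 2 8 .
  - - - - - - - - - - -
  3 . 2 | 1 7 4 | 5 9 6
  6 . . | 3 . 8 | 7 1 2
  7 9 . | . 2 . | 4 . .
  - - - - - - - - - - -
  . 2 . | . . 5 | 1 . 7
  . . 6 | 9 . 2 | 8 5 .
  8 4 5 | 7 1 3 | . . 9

Step 1. [r8c9∈{3}] r8c9 has the single candidate 3, so r8c9=3.
Step 2. [r5c2∈{5}] only 5 remains possible at r5c2 ⇒ r5c2=5.
Step 3. [r8c5∈{4}] r8c5 has the single candidate 4 ⇒ r8c5=4.
Step 4. [r1c1∈{4,5,9}] row 1 places 4 nowhere but r1c1 ⇒ r1c1=4.
Step 5. [r2c3∈{8}] r2c3 has the single candidate 8. So r2c3=8.
Step 6. [r2c5∈{5}] r2c5 is down to just 5 ⇒ r2c5=5.
Step 7. [r3c1∈{5,9}] in col 1, 5 fits only at r3c1 ⇒ r3c1=5.
Step 8. [r3c3∈{9}] r3c3 is down to just 9, so r3c3=9.
Step 9. [r7c4∈{8}] r7c4 is down to just 8. So r7c4=8.
Step 10. [r1c9∈{1,5}] row 1 places 5 nowhere but r1c9. So r1c9=5.
Step 11. [r7c1∈{9}] r7c1's peers cover all but 9. So r7c1=9.
Step 12. [r6c4∈{5}] only 5 remains possible at r6c4, so r6c4=5.
Step 13. [r8c1∈{1}] r8c1 has the single candidate 1, so r8c1=1.
Step 14. [r5c5∈{9}] nothing but 9 survives at r5c5, so r5c5=9.
Step 15. [r7c3∈{3}] nothing but 3 survives at r7c3. So r7c3=3.
Step 16. [r1c6∈{1}] r1c6 is down to just 1 ⇒ r1c6=1.
Step 17. [r3c2∈{6}] r3c2 has the single candidate 6. So r3c2=6.
Step 18. [r6c9∈{8}] only 8 remains possible at r6c9, so r6c9=8.
Step 19. [r7c8∈{4}] only 4 remains possible at r7c8 ⇒ r7c8=4.
Step 20. [r7c5∈{6}] only 6 remains possible at r7c5 ⇒ r7c5=6.
Step 21. [r9c7∈{6}] r9c7 has the single candidate 6 ⇒ r9c7=6.
Step 22. [r6c8∈{3}] r6c8 is down to just 3. So r6c8=3.
Step 23. [r1c7∈{9}] r1c7 is down to just 9, so r1c7=9.
Step 24. [r3c4∈{4}] nothing but 4 survives at r3c4. So r3c4=4.
Step 25. [r2c1∈{2}] r2c1 has the single candidate 2, so r2c1=2.
Step 26. [r3c9∈{1}] only 1 remains possible at r3c9 ⇒ r3c9=1.
Step 27. [r6c3∈{1}] nothing but 1 survives at r6c3 ⇒ r6c3=1.
Step 28. [r4c2∈{8}] only 8 remains possible at r4c2 ⇒ r4c2=8.
Step 29. [r9c8∈{2}] r9c8 has the single candidate 2, so r9c8=2.
Step 30. [r5c3∈{4}] r5c3 has the single candidate 4. So r5c3=4.
Step 31. [r8c2∈{7}] r8c2 has the single candidate 7 ⇒ r8c2=7.
Step 32. [r1c2∈{3}] nothing but 3 survives at r1c2, so r1c2=3.
Step 33. [r1c5∈{8}] r1c5's peers cover all but 8 ⇒ r1c5=8.
Step 34. [r6c6∈{6}] only 6 remains possible at r6c6. So r6c6=6.

Answer: 4 3 7 2 8 1 9 6 5 / 2 1 8 6 5 9 3 7 4 / 5 6 9 4 3 7 2 8 1 / 3 8 2 1 7 4 5 9 6 / 6 5 4 3 9 8 7 1 2 / 7 9 1 5 2 6 4 3 8 / 9 2 3 8 6 5 1 4 7 / 1 7 6 9 4 2 8 5 3 / 8 4 5 7 1 3 6 2 9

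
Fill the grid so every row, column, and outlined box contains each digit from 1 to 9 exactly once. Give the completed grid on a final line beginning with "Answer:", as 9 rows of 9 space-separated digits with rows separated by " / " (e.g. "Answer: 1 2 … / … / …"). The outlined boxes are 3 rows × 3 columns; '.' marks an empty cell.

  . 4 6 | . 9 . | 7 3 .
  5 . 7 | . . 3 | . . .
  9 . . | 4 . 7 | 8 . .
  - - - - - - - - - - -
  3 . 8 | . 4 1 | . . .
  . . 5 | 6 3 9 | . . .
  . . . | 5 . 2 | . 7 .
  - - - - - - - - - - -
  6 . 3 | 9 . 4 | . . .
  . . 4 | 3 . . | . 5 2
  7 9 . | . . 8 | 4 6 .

Step 1. [r7c7∈{1}] nothing but 1 survives at r7c7. So r7c7=1.
Step 2. [r5c7∈{2}] r5c7 is down to just 2. So r5c7=2.
Step 3. [r1c1∈{1,2,8}] col 1 places 2 nowhere but r1c1, so r1c1=2.
Step 4. [r3c3∈{1}] r3c3 has the single candidate 1, so r3c3=1.
Step 5. [r4c8∈{9}] nothing but 9 survives at r4c8, so r4c8=9.
Step 6. [r2c2∈{8}] nothing but 8 survives at r2c2, so r2c2=8.
Step 7. [r2c9∈{1,4,6,9}] col 9 places 9 nowhere but r2c9, so r2c9=9.
Step 8. [r2c7∈{6}] r2c7 has the single candidate 6. So r2c7=6.
Step 9. [r9c5∈{1,2,5}] across row 9, 5 lands solely at r9c5 ⇒ r9c5=5.
Step 10. [r8c2∈{1}] nothing but 1 survives at r8c2. So r8c2=1.
Step 11. [r2c5∈{1,2}] r2c5 is the only open cell in col 5 admitting 1 ⇒ r2c5=1.
Step 12. [r5c8∈{1,4,8}] across col 8, 1 lands solely at r5c8. So r5c8=1.
Step 13. [r2c4∈{2}] r2c4 has the single candidate 2. So r2c4=2.
Step 14. [r4c2∈{2,6,7}] across row 4, 2 lands solely at r4c2 ⇒ r4c2=2.
Step 15. [r5c9∈{4,8}] row 5 places 8 nowhere but r5c9. So r5c9=8.
Step 16. [r6c9∈{3,4,6}] col 9 places 4 nowhere but r6c9, so r6c9=4.
Step 17. [r8c5∈{6,7}] row 8 places 7 nowhere but r8c5. So r8c5=7.
Step 18. [r3c9∈{5}] r3c9 is down to just 5 ⇒ r3c9=5.
Step 19. [r7c2∈{5}] r7c2 has the single candidate 5. So r7c2=5.
Step 20. [r4c4∈{7}] r4c4's peers cover all but 7 ⇒ r4c4=7.
Step 21. [r5c2∈{7}] r5c2 has the single candidate 7 ⇒ r5c2=7.
Step 22. [r5c1∈{4}] r5c1 has the single candidate 4 ⇒ r5c1=4.
Step 23. [r1c9∈{1}] r1c9 has the single candidate 1. So r1c9=1.
Step 24. [r9c9∈{3}] r9c9 has the single candidate 3, so r9c9=3.
Step 25. [r9c3∈{2}] r9c3's peers cover all but 2 ⇒ r9c3=2.
Step 26. [r6c1∈{1}] r6c1 is down to just 1. So r6c1=1.
Step 27. [r1c6∈{5}] only 5 remains possible at r1c6 ⇒ r1c6=5.
Step 28. [r3c8∈{2}] r3c8 is down to just 2, so r3c8=2.
Step 29. [r4c7∈{5}] only 5 remains possible at r4c7 ⇒ r4c7=5.
Step 30. [r8c7∈{9}] nothing but 9 survives at r8c7 ⇒ r8c7=9.
Step 31. [r6c3∈{9}] only 9 remains possible at r6c3. So r6c3=9.
Step 32. [r4c9∈{6}] r4c9 has the single candidate 6. So r4c9=6.
Step 33. [r3c2∈{3}] nothing but 3 survives at r3c2 ⇒ r3c2=3.
Step 34. [r3c5∈{6}] r3c5 is down to just 6, so r3c5=6.
Step 35. [r7c8∈{8}] r7c8 is down to just 8, so r7c8=8.
Step 36. [r7c5∈{2}] only 2 remains possible at r7c5, so r7c5=2.
Step 37. [r6c7∈{3}] r6c7 has the single candidate 3, so r6c7=3.
Step 38. [r8c1∈{8}] nothing but 8 survives at r8c1, so r8c1=8.
Step 39. [r1c4∈{8}] nothing but 8 survives at r1c4, so r1c4=8.
Step 40. [r7c9∈{7}] only 7 remains possible at r7c9 ⇒ r7c9=7.
Step 41. [r2c8∈{4}] r2c8 is down to just 4 ⇒ r2c8=4.
Step 42. [r8c6∈{6}] r8c6 has the single candidate 6 ⇒ r8c6=6.
Step 43. [r6c5∈{8}] r6c5's peers cover all but 8. So r6c5=8.
Step 44. [r6c2∈{6}] r6c2 is down to just 6, so r6c2=6.
Step 45. [r9c4∈{1}] nothing but 1 survives at r9c4 ⇒ r9c4=1.

Answer: 2 4 6 8 9 5 7 3 1 / 5 8 7 2 1 3 6 4 9 / 9 3 1 4 6 7 8 2 5 / 3 2 8 7 4 1 5 9 6 / 4 7 5 6 3 9 2 1 8 / 1 6 9 5 8 2 3 7 4 / 6 5 3 9 2 4 1 8 7 / 8 1 4 3 7 6 9 5 2 / 7 9 2 1 5 8 4 6 3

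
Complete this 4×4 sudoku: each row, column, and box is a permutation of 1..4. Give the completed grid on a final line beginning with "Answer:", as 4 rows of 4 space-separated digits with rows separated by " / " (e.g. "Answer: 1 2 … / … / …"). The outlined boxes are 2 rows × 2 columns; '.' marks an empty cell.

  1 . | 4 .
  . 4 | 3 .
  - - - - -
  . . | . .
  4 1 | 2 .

Step 1. [r3c1∈{2,3}] r3c1 is the only open cell in col 1 admitting 3. So r3c1=3.
Step 2. [r1c4∈{2}] only 2 remains possible at r1c4. So r1c4=2.
Step 3. [r3c4∈{1,4}] r3c4 is the only open cell in row 3 admitting 4, so r3c4=4.
Step 4. [r2c1∈{2}] r2c1 is down to just 2, so r2c1=2.
Step 5. [r1c2∈{3}] nothing but 3 survives at r1c2. So r1c2=3.
Step 6. [r4c4∈{3}] nothing but 3 survives at r4c4, so r4c4=3.
Step 7. [r3c3∈{1}] nothing but 1 survives at r3c3, so r3c3=1.
Step 8. [r3c2∈{2}] r3c2 has the single candidate 2 ⇒ r3c2=2.
Step 9. [r2c4∈{1}] r2c4's peers cover all but 1. So r2c4=1.

Answer: 1 3 4 2 / 2 4 3 1 / 3 2 1 4 / 4 1 2 3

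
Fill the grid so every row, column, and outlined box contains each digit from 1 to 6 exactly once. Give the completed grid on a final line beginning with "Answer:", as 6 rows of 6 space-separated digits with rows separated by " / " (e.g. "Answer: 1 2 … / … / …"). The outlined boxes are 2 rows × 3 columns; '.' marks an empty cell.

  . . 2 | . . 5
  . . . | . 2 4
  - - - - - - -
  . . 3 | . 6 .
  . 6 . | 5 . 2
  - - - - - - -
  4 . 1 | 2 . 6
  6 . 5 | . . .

Step 1. [r3c6∈{1}] r3c6's peers cover all but 1, so r3c6=1.
Step 2. [r4c5∈{3,4}] 3 has one home in row 4: r4c5 ⇒ r4c5=3.
Step 3. [r1c5∈{1}] r1c5's peers cover all but 1, so r1c5=1.
Step 4. [r1c1∈{3}] only 3 remains possible at r1c1 ⇒ r1c1=3.
Step 5. [r2c2∈{1,5}] across col 2, 1 lands solely at r2c2. So r2c2=1.
Step 6. [r3c2∈{2,4,5}] 5 has one home in col 2: r3c2 ⇒ r3c2=5.
Step 7. [r6c6∈{3}] r6c6 is down to just 3. So r6c6=3.
Step 8. [r2c3∈{6}] r2c3's peers cover all but 6 ⇒ r2c3=6.
Step 9. [r6c4∈{1,4}] 1 has one home in row 6: r6c4 ⇒ r6c4=1.
Step 10. [r6c5∈{4}] only 4 remains possible at r6c5, so r6c5=4.
Step 11. [r3c4∈{4}] nothing but 4 survives at r3c4. So r3c4=4.
Step 12. [r4c1∈{1}] r4c1 is down to just 1 ⇒ r4c1=1.
Step 13. [r6c2∈{2}] only 2 remains possible at r6c2, so r6c2=2.
Step 14. [r2c4∈{3}] r2c4 has the single candidate 3 ⇒ r2c4=3.
Step 15. [r3c1∈{2}] nothing but 2 survives at r3c1. So r3c1=2.
Step 16. [r1c2∈{4}] only 4 remains possible at r1c2 ⇒ r1c2=4.
Step 17. [r2c1∈{5}] nothing but 5 survives at r2c1, so r2c1=5.
Step 18. [r1c4∈{6}] r1c4 has the single candidate 6, so r1c4=6.
Step 19. [r5c5∈{5}] nothing but 5 survives at r5c5 ⇒ r5c5=5.
Step 20. [r5c2∈{3}] r5c2 has the single candidate 3, so r5c2=3.
Step 21. [r4c3∈{4}] r4c3 is down to just 4. So r4c3=4.

Answer: 3 4 2 6 1 5 / 5 1 6 3 2 4 / 2 5 3 4 6 1 / 1 6 4 5 3 2 / 4 3 1 2 5 6 / 6 2 5 1 4 3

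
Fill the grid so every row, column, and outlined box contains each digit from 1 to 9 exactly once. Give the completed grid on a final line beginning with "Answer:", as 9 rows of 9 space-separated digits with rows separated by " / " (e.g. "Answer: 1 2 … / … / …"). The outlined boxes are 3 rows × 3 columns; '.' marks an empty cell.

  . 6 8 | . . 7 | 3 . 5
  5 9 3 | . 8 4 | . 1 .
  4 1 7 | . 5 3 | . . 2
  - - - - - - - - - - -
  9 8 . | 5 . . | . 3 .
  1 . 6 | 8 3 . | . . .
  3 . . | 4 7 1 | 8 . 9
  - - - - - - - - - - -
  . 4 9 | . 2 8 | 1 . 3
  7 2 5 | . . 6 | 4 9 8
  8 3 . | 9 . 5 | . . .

Step 1. [r6c8∈{2,5,6}] row 6 places 6 nowhere but r6c8, so r6c8=6.
Step 2. [r5c7∈{2,5,7}] 5 has one home in col 7: r5c7 ⇒ r5c7=5.
Step 3. [r8c5∈{1}] r8c5 has the single candidate 1, so r8c5=1.
Step 4. [r4c6∈{2}] nothing but 2 survives at r4c6, so r4c6=2.
Step 5. [r4c7∈{7}] only 7 remains possible at r4c7. So r4c7=7.
Step 6. [r2c7∈{6}] nothing but 6 survives at r2c7 ⇒ r2c7=6.
Step 7. [r5c8∈{2,4}] row 5 places 2 nowhere but r5c8 ⇒ r5c8=2.
Step 8. [r9c8∈{7}] only 7 remains possible at r9c8, so r9c8=7.
Step 9. [r2c4∈{2}] r2c4 has the single candidate 2, so r2c4=2.
Step 10. [r4c9∈{1,4}] in row 4, 1 fits only at r4c9. So r4c9=1.
Step 11. [r7c8∈{5}] r7c8's peers cover all but 5. So r7c8=5.
Step 12. [r7c1∈{6}] only 6 remains possible at r7c1, so r7c1=6.
Step 13. [r4c5∈{6}] r4c5 is down to just 6. So r4c5=6.
Step 14. [r3c7∈{9}] r3c7's peers cover all but 9 ⇒ r3c7=9.
Step 15. [r9c7∈{2}] r9c7's peers cover all but 2. So r9c7=2.
Step 16. [r1c1∈{2}] r1c1 is down to just 2 ⇒ r1c1=2.
Step 17. [r3c4∈{6}] r3c4 has the single candidate 6. So r3c4=6.
Step 18. [r1c5∈{9}] r1c5 has the single candidate 9, so r1c5=9.
Step 19. [r5c9∈{4}] nothing but 4 survives at r5c9, so r5c9=4.
Step 20. [r9c9∈{6}] r9c9's peers cover all but 6 ⇒ r9c9=6.
Step 21. [r9c5∈{4}] only 4 remains possible at r9c5. So r9c5=4.
Step 22. [r4c3∈{4}] r4c3's peers cover all but 4. So r4c3=4.
Step 23. [r2c9∈{7}] r2c9 is down to just 7. So r2c9=7.
Step 24. [r7c4∈{7}] r7c4 is down to just 7. So r7c4=7.
Step 25. [r6c3∈{2}] nothing but 2 survives at r6c3. So r6c3=2.
Step 26. [r8c4∈{3}] nothing but 3 survives at r8c4 ⇒ r8c4=3.
Step 27. [r1c8∈{4}] r1c8's peers cover all but 4 ⇒ r1c8=4.
Step 28. [r9c3∈{1}] r9c3's peers cover all but 1, so r9c3=1.
Step 29. [r1c4∈{1}] r1c4's peers cover all but 1. So r1c4=1.
Step 30. [r3c8∈{8}] r3c8 is down to just 8 ⇒ r3c8=8.
Step 31. [r5c6∈{9}] only 9 remains possible at r5c6. So r5c6=9.
Step 32. [r6c2∈{5}] only 5 remains possible at r6c2. So r6c2=5.
Step 33. [r5c2∈{7}] r5c2's peers cover all but 7, so r5c2=7.

Answer: 2 6 8 1 9 7 3 4 5 / 5 9 3 2 8 4 6 1 7 / 4 1 7 6 5 3 9 8 2 / 9 8 4 5 6 2 7 3 1 / 1 7 6 8 3 9 5 2 4 / 3 5 2 4 7 1 8 6 9 / 6 4 9 7 2 8 1 5 3 / 7 2 5 3 1 6 4 9 8 / 8 3 1 9 4 5 2 7 6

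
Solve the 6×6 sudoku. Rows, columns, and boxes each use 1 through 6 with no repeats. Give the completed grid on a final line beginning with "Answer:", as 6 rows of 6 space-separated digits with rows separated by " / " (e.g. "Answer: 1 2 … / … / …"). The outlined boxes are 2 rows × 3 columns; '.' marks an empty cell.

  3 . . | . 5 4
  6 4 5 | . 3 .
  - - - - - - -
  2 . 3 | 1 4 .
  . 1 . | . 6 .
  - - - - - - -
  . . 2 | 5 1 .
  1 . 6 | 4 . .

Step 1. [r2c4∈{2}] r2c4's peers cover all but 2 ⇒ r2c4=2.
Step 2. [r4c1∈{4,5}] in col 1, 5 fits only at r4c1 ⇒ r4c1=5.
Step 3. [r4c6∈{2,3}] in row 4, 2 fits only at r4c6, so r4c6=2.
Step 4. [r5c2∈{3}] only 3 remains possible at r5c2. So r5c2=3.
Step 5. [r2c6∈{1}] only 1 remains possible at r2c6. So r2c6=1.
Step 6. [r3c6∈{5}] only 5 remains possible at r3c6, so r3c6=5.
Step 7. [r6c5∈{2}] r6c5 has the single candidate 2, so r6c5=2.
Step 8. [r1c4∈{6}] nothing but 6 survives at r1c4, so r1c4=6.
Step 9. [r4c4∈{3}] r4c4 has the single candidate 3, so r4c4=3.
Step 10. [r1c2∈{2}] r1c2 has the single candidate 2, so r1c2=2.
Step 11. [r4c3∈{4}] nothing but 4 survives at r4c3, so r4c3=4.
Step 12. [r3c2∈{6}] r3c2's peers cover all but 6. So r3c2=6.
Step 13. [r1c3∈{1}] r1c3 has the single candidate 1, so r1c3=1.
Step 14. [r6c2∈{5}] nothing but 5 survives at r6c2 ⇒ r6c2=5.
Step 15. [r5c1∈{4}] r5c1 is down to just 4 ⇒ r5c1=4.
Step 16. [r6c6∈{3}] only 3 remains possible at r6c6, so r6c6=3.
Step 17. [r5c6∈{6}] r5c6 is down to just 6 ⇒ r5c6=6.

Answer: 3 2 1 6 5 4 / 6 4 5 2 3 1 / 2 6 3 1 4 5 / 5 1 4 3 6 2 / 4 3 2 5 1 6 / 1 5 6 4 2 3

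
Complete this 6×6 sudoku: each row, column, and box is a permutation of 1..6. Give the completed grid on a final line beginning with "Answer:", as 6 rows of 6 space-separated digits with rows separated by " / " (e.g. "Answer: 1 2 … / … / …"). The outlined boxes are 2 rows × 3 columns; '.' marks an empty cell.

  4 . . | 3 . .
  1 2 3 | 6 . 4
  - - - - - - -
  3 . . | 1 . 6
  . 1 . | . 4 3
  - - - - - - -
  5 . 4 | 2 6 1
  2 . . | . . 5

Step 1. [r3c5∈{2,5}] across box 4, 2 lands solely at r3c5 ⇒ r3c5=2.
Step 2. [r3c3∈{5}] r3c3 has the single candidate 5 ⇒ r3c3=5.
Step 3. [r1c3∈{6}] nothing but 6 survives at r1c3 ⇒ r1c3=6.
Step 4. [r2c5∈{5}] r2c5 is down to just 5 ⇒ r2c5=5.
Step 5. [r6c2∈{3,6}] r6c2 is the only open cell in row 6 admitting 6, so r6c2=6.
Step 6. [r1c5∈{1}] r1c5 has the single candidate 1. So r1c5=1.
Step 7. [r1c2∈{5}] only 5 remains possible at r1c2. So r1c2=5.
Step 8. [r3c2∈{4}] r3c2 is down to just 4, so r3c2=4.
Step 9. [r6c4∈{4}] r6c4 has the single candidate 4 ⇒ r6c4=4.
Step 10. [r5c2∈{3}] r5c2's peers cover all but 3. So r5c2=3.
Step 11. [r4c1∈{6}] nothing but 6 survives at r4c1 ⇒ r4c1=6.
Step 12. [r4c4∈{5}] r4c4 is down to just 5. So r4c4=5.
Step 13. [r6c5∈{3}] r6c5 has the single candidate 3, so r6c5=3.
Step 14. [r1c6∈{2}] only 2 remains possible at r1c6. So r1c6=2.
Step 15. [r4c3∈{2}] r4c3's peers cover all but 2 ⇒ r4c3=2.
Step 16. [r6c3∈{1}] r6c3 has the single candidate 1 ⇒ r6c3=1.

Answer: 4 5 6 3 1 2 / 1 2 3 6 5 4 / 3 4 5 1 2 6 / 6 1 2 5 4 3 / 5 3 4 2 6 1 / 2 6 1 4 3 5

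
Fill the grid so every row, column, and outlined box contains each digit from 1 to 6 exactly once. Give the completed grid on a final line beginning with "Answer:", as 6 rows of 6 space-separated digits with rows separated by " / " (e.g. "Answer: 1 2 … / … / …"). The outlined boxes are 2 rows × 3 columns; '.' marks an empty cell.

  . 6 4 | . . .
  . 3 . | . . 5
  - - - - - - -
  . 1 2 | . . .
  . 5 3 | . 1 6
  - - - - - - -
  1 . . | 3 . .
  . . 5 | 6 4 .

Step 1. [r3c6∈{3,4}] in col 6, 4 fits only at r3c6. So r3c6=4.
Step 2. [r2c1∈{2}] r2c1 has the single candidate 2, so r2c1=2.
Step 3. [r5c6∈{2}] r5c6 is down to just 2 ⇒ r5c6=2.
Step 4. [r1c6∈{1,3}] r1c6 is the only open cell in col 6 admitting 3 ⇒ r1c6=3.
Step 5. [r1c4∈{1,2}] r1c4 is the only open cell in row 1 admitting 1, so r1c4=1.
Step 6. [r3c4∈{5}] r3c4 has the single candidate 5. So r3c4=5.
Step 7. [r1c1∈{5}] r1c1's peers cover all but 5, so r1c1=5.
Step 8. [r6c2∈{2}] r6c2 has the single candidate 2 ⇒ r6c2=2.
Step 9. [r2c5∈{6}] r2c5 has the single candidate 6 ⇒ r2c5=6.
Step 10. [r5c2∈{4}] nothing but 4 survives at r5c2 ⇒ r5c2=4.
Step 11. [r5c5∈{5}] only 5 remains possible at r5c5, so r5c5=5.
Step 12. [r5c3∈{6}] r5c3's peers cover all but 6, so r5c3=6.
Step 13. [r3c5∈{3}] r3c5 is down to just 3, so r3c5=3.
Step 14. [r2c3∈{1}] r2c3's peers cover all but 1. So r2c3=1.
Step 15. [r2c4∈{4}] r2c4 has the single candidate 4. So r2c4=4.
Step 16. [r6c1∈{3}] only 3 remains possible at r6c1 ⇒ r6c1=3.
Step 17. [r4c4∈{2}] r4c4's peers cover all but 2. So r4c4=2.
Step 18. [r1c5∈{2}] r1c5 is down to just 2, so r1c5=2.
Step 19. [r4c1∈{4}] only 4 remains possible at r4c1 ⇒ r4c1=4.
Step 20. [r3c1∈{6}] nothing but 6 survives at r3c1, so r3c1=6.
Step 21. [r6c6∈{1}] r6c6 has the single candidate 1 ⇒ r6c6=1.

Answer: 5 6 4 1 2 3 / 2 3 1 4 6 5 / 6 1 2 5 3 4 / 4 5 3 2 1 6 / 1 4 6 3 5 2 / 3 2 5 6 4 1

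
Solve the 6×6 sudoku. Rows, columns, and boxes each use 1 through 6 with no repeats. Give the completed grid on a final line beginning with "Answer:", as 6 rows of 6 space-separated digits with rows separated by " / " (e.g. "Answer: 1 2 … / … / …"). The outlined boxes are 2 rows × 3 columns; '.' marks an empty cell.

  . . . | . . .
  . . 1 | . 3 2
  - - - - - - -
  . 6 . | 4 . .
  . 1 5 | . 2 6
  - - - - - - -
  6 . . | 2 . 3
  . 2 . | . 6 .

Step 1. [r5c5∈{1,4,5}] 1 has one home in row 5: r5c5, so r5c5=1.
Step 2. [r1c5∈{4,5}] r1c5 is the only open cell in col 5 admitting 4, so r1c5=4.
Step 3. [r6c4∈{5}] r6c4 has the single candidate 5, so r6c4=5.
Step 4. [r1c6∈{1,5}] across box 2, 5 lands solely at r1c6, so r1c6=5.
Step 5. [r4c1∈{3,4}] across row 4, 4 lands solely at r4c1. So r4c1=4.
Step 6. [r1c3∈{2,3,6}] 6 has one home in col 3: r1c3 ⇒ r1c3=6.
Step 7. [r2c2∈{4,5}] r2c2 is the only open cell in row 2 admitting 4, so r2c2=4.
Step 8. [r3c3∈{2,3}] in col 3, 2 fits only at r3c3, so r3c3=2.
Step 9. [r6c3∈{3,4}] in col 3, 3 fits only at r6c3. So r6c3=3.
Step 10. [r3c1∈{3}] r3c1's peers cover all but 3, so r3c1=3.
Step 11. [r3c6∈{1}] only 1 remains possible at r3c6, so r3c6=1.
Step 12. [r2c1∈{5}] r2c1's peers cover all but 5. So r2c1=5.
Step 13. [r5c2∈{5}] r5c2's peers cover all but 5 ⇒ r5c2=5.
Step 14. [r4c4∈{3}] only 3 remains possible at r4c4, so r4c4=3.
Step 15. [r6c6∈{4}] only 4 remains possible at r6c6, so r6c6=4.
Step 16. [r2c4∈{6}] r2c4's peers cover all but 6. So r2c4=6.
Step 17. [r1c1∈{2}] nothing but 2 survives at r1c1, so r1c1=2.
Step 18. [r1c4∈{1}] r1c4 has the single candidate 1, so r1c4=1.
Step 19. [r1c2∈{3}] r1c2's peers cover all but 3, so r1c2=3.
Step 20. [r3c5∈{5}] r3c5 has the single candidate 5 ⇒ r3c5=5.
Step 21. [r5c3∈{4}] nothing but 4 survives at r5c3 ⇒ r5c3=4.
Step 22. [r6c1∈{1}] nothing but 1 survives at r6c1 ⇒ r6c1=1.

Answer: 2 3 6 1 4 5 / 5 4 1 6 3 2 / 3 6 2 4 5 1 / 4 1 5 3 2 6 / 6 5 4 2 1 3 / 1 2 3 5 6 4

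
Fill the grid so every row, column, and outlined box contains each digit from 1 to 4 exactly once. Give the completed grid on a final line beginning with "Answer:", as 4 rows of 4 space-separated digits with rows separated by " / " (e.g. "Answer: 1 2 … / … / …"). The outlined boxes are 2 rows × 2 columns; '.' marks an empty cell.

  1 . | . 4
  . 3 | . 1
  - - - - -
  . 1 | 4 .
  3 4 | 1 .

Step 1. [r1c2∈{2}] nothing but 2 survives at r1c2, so r1c2=2.
Step 2. [r3c1∈{2}] r3c1 has the single candidate 2. So r3c1=2.
Step 3. [r3c4∈{3}] r3c4 has the single candidate 3 ⇒ r3c4=3.
Step 4. [r2c3∈{2}] r2c3's peers cover all but 2 ⇒ r2c3=2.
Step 5. [r4c4∈{2}] r4c4's peers cover all but 2, so r4c4=2.
Step 6. [r1c3∈{3}] only 3 remains possible at r1c3 ⇒ r1c3=3.
Step 7. [r2c1∈{4}] only 4 remains possible at r2c1. So r2c1=4.

Answer: 1 2 3 4 / 4 3 2 1 / 2 1 4 3 / 3 4 1 2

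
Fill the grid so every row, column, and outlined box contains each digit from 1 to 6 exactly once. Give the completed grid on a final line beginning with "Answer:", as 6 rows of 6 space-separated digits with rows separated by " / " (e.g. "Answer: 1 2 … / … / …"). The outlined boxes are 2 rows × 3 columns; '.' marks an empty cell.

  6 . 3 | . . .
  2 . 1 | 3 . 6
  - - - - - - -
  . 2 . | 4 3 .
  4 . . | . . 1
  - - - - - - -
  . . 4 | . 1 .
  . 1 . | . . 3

Step 1. [r6c1∈{5}] r6c1 has the single candidate 5, so r6c1=5.
Step 2. [r3c6∈{5}] r3c6 has the single candidate 5 ⇒ r3c6=5.
Step 3. [r1c6∈{2,4}] across col 6, 4 lands solely at r1c6. So r1c6=4.
Step 4. [r1c2∈{5}] nothing but 5 survives at r1c2 ⇒ r1c2=5.
Step 5. [r6c3∈{2,6}] in col 3, 2 fits only at r6c3. So r6c3=2.
Step 6. [r5c2∈{3,6}] 6 has one home in box 5: r5c2, so r5c2=6.
Step 7. [r6c4∈{6}] r6c4 has the single candidate 6, so r6c4=6.
Step 8. [r4c4∈{2}] r4c4's peers cover all but 2, so r4c4=2.
Step 9. [r3c3∈{6}] nothing but 6 survives at r3c3 ⇒ r3c3=6.
Step 10. [r6c5∈{4}] r6c5 is down to just 4, so r6c5=4.
Step 11. [r1c5∈{2}] r1c5's peers cover all but 2, so r1c5=2.
Step 12. [r5c4∈{5}] r5c4's peers cover all but 5 ⇒ r5c4=5.
Step 13. [r2c5∈{5}] r2c5 has the single candidate 5, so r2c5=5.
Step 14. [r2c2∈{4}] nothing but 4 survives at r2c2, so r2c2=4.
Step 15. [r5c1∈{3}] nothing but 3 survives at r5c1 ⇒ r5c1=3.
Step 16. [r1c4∈{1}] nothing but 1 survives at r1c4, so r1c4=1.
Step 17. [r5c6∈{2}] nothing but 2 survives at r5c6. So r5c6=2.
Step 18. [r3c1∈{1}] r3c1's peers cover all but 1. So r3c1=1.
Step 19. [r4c5∈{6}] only 6 remains possible at r4c5. So r4c5=6.
Step 20. [r4c2∈{3}] r4c2 has the single candidate 3. So r4c2=3.
Step 21. [r4c3∈{5}] only 5 remains possible at r4c3, so r4c3=5.

Answer: 6 5 3 1 2 4 / 2 4 1 3 5 6 / 1 2 6 4 3 5 / 4 3 5 2 6 1 / 3 6 4 5 1 2 / 5 1 2 6 4 3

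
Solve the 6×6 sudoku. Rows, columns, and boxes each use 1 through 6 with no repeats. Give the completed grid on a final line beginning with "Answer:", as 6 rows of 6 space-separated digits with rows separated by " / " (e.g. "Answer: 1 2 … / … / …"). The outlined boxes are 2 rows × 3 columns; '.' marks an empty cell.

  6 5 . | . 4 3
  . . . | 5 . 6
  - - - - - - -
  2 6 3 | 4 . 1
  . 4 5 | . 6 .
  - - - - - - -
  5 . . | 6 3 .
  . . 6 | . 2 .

Step 1. [r2c5∈{1}] r2c5's peers cover all but 1. So r2c5=1.
Step 2. [r1c3∈{1,2}] row 1 places 1 nowhere but r1c3. So r1c3=1.
Step 3. [r5c2∈{1,2}] 1 has one home in row 5: r5c2. So r5c2=1.
Step 4. [r5c6∈{4}] nothing but 4 survives at r5c6, so r5c6=4.
Step 5. [r2c3∈{2,4}] r2c3 is the only open cell in col 3 admitting 4. So r2c3=4.
Step 6. [r6c2∈{3}] r6c2 has the single candidate 3 ⇒ r6c2=3.
Step 7. [r4c6∈{2}] r4c6 has the single candidate 2. So r4c6=2.
Step 8. [r3c5∈{5}] r3c5 is down to just 5, so r3c5=5.
Step 9. [r5c3∈{2}] only 2 remains possible at r5c3, so r5c3=2.
Step 10. [r6c4∈{1}] nothing but 1 survives at r6c4 ⇒ r6c4=1.
Step 11. [r6c6∈{5}] nothing but 5 survives at r6c6. So r6c6=5.
Step 12. [r6c1∈{4}] only 4 remains possible at r6c1, so r6c1=4.
Step 13. [r2c1∈{3}] nothing but 3 survives at r2c1. So r2c1=3.
Step 14. [r1c4∈{2}] nothing but 2 survives at r1c4, so r1c4=2.
Step 15. [r4c1∈{1}] r4c1 has the single candidate 1 ⇒ r4c1=1.
Step 16. [r2c2∈{2}] nothing but 2 survives at r2c2, so r2c2=2.
Step 17. [r4c4∈{3}] r4c4's peers cover all but 3 ⇒ r4c4=3.

Answer: 6 5 1 2 4 3 / 3 2 4 5 1 6 / 2 6 3 4 5 1 / 1 4 5 3 6 2 / 5 1 2 6 3 4 / 4 3 6 1 2 5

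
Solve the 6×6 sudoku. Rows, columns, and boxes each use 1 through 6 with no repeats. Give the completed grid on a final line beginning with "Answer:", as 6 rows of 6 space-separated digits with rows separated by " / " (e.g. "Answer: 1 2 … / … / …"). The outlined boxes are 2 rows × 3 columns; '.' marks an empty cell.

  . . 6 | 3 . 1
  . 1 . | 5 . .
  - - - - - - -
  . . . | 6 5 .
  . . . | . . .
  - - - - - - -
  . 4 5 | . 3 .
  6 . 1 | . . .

Step 1. [r5c1∈{2}] only 2 remains possible at r5c1, so r5c1=2.
Step 2. [r4c5∈{1,2,4}] across col 5, 1 lands solely at r4c5. So r4c5=1.
Step 3. [r2c5∈{2,4,6}] col 5 places 6 nowhere but r2c5, so r2c5=6.
Step 4. [r4c2∈{2,3,5,6}] row 4 places 6 nowhere but r4c2 ⇒ r4c2=6.
Step 5. [r4c1∈{3,4,5}] row 4 places 5 nowhere but r4c1 ⇒ r4c1=5.
Step 6. [r1c1∈{4}] only 4 remains possible at r1c1 ⇒ r1c1=4.
Step 7. [r2c6∈{2,4}] across row 2, 4 lands solely at r2c6, so r2c6=4.
Step 8. [r2c3∈{2,3}] across row 2, 2 lands solely at r2c3, so r2c3=2.
Step 9. [r4c4∈{2,4}] in box 4, 4 fits only at r4c4. So r4c4=4.
Step 10. [r4c3∈{3}] only 3 remains possible at r4c3, so r4c3=3.
Step 11. [r6c4∈{2}] nothing but 2 survives at r6c4. So r6c4=2.
Step 12. [r3c2∈{2}] nothing but 2 survives at r3c2. So r3c2=2.
Step 13. [r5c4∈{1}] r5c4 is down to just 1. So r5c4=1.
Step 14. [r1c5∈{2}] r1c5's peers cover all but 2, so r1c5=2.
Step 15. [r3c3∈{4}] r3c3 has the single candidate 4. So r3c3=4.
Step 16. [r6c5∈{4}] nothing but 4 survives at r6c5. So r6c5=4.
Step 17. [r6c2∈{3}] nothing but 3 survives at r6c2, so r6c2=3.
Step 18. [r5c6∈{6}] r5c6 has the single candidate 6. So r5c6=6.
Step 19. [r6c6∈{5}] nothing but 5 survives at r6c6 ⇒ r6c6=5.
Step 20. [r1c2∈{5}] r1c2's peers cover all but 5 ⇒ r1c2=5.
Step 21. [r3c1∈{1}] only 1 remains possible at r3c1, so r3c1=1.
Step 22. [r4c6∈{2}] r4c6's peers cover all but 2, so r4c6=2.
Step 23. [r2c1∈{3}] r2c1 has the single candidate 3 ⇒ r2c1=3.
Step 24. [r3c6∈{3}] r3c6 has the single candidate 3 ⇒ r3c6=3.

Answer: 4 5 6 3 2 1 / 3 1 2 5 6 4 / 1 2 4 6 5 3 / 5 6 3 4 1 2 / 2 4 5 1 3 6 / 6 3 1 2 4 5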